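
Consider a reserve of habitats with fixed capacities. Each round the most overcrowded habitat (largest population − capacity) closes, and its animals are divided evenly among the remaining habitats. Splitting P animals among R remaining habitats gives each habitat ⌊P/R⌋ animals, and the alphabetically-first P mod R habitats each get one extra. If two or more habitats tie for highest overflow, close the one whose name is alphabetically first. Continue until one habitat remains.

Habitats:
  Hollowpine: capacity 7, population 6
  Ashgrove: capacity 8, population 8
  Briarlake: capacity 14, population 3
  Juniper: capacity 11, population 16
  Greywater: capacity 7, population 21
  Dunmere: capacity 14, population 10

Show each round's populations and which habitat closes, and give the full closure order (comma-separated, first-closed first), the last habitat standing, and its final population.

Round 1: Ashgrove=8 Briarlake=3 Dunmere=10 Greywater=21 Hollowpine=6 Juniper=16 → close Greywater (overflow 14)
  21÷5 = 4 each, +1 to first 1
Round 2: Ashgrove=13 Briarlake=7 Dunmere=14 Hollowpine=10 Juniper=20 → close Juniper (overflow 9)
  20÷4 = 5 each, +1 to first 0
Round 3: Ashgrove=18 Briarlake=12 Dunmere=19 Hollowpine=15 → close Ashgrove (overflow 10)
  18÷3 = 6 each, +1 to first 0
Round 4: Briarlake=18 Dunmere=25 Hollowpine=21 → close Hollowpine (overflow 14)
  21÷2 = 10 each, +1 to first 1
Round 5: Briarlake=29 Dunmere=35 → close Dunmere (overflow 21)
  35÷1 = 35 each, +1 to first 0

Closure order: Greywater, Juniper, Ashgrove, Hollowpine, Dunmere
Last habitat: Briarlake with 64 animals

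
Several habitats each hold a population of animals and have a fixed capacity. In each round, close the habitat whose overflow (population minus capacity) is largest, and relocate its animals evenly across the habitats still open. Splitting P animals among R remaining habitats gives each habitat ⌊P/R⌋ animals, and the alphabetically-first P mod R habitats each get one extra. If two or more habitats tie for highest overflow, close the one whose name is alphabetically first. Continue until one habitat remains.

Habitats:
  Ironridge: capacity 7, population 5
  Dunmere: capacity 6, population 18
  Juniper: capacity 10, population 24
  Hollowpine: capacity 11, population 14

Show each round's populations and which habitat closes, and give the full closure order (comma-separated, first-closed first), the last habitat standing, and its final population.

Round 1: Dunmere=18 Hollowpine=14 Ironridge=5 Juniper=24 → close Juniper (overflow 14)
  24÷3 = 8 each, +1 to first 0
Round 2: Dunmere=26 Hollowpine=22 Ironridge=13 → close Dunmere (overflow 20)
  26÷2 = 13 each, +1 to first 0
Round 3: Hollowpine=35 Ironridge=26 → close Hollowpine (overflow 24)
  35÷1 = 35 each, +1 to first 0

Closure order: Juniper, Dunmere, Hollowpine
Last habitat: Ironridge with 61 animals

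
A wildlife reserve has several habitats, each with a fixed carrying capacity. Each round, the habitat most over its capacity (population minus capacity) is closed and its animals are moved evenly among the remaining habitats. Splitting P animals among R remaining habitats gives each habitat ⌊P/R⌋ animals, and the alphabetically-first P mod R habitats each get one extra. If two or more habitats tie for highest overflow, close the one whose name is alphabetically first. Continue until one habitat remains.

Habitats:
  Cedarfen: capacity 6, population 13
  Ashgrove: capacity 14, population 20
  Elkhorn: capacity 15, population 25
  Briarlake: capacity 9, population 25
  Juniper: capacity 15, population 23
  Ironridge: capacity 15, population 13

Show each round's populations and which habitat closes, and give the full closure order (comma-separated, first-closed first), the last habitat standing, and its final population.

Closure order: Briarlake, Elkhorn, Cedarfen, Ashgrove, Juniper
Last habitat: Ironridge with 119 animals

Round 1: Ashgrove=20 Briarlake=25 Cedarfen=13 Elkhorn=25 Ironridge=13 Juniper=23 → close Briarlake (overflow 16)
  25÷5 = 5 each, +1 to first 0
Round 2: Ashgrove=25 Cedarfen=18 Elkhorn=30 Ironridge=18 Juniper=28 → close Elkhorn (overflow 15)
  30÷4 = 7 each, +1 to first 2
Round 3: Ashgrove=33 Cedarfen=26 Ironridge=25 Juniper=35 → close Cedarfen (overflow 20)
  26÷3 = 8 each, +1 to first 2
Round 4: Ashgrove=42 Ironridge=34 Juniper=43 → close Ashgrove (overflow 28)
  42÷2 = 21 each, +1 to first 0
Round 5: Ironridge=55 Juniper=64 → close Juniper (overflow 49)
  64÷1 = 64 each, +1 to first 0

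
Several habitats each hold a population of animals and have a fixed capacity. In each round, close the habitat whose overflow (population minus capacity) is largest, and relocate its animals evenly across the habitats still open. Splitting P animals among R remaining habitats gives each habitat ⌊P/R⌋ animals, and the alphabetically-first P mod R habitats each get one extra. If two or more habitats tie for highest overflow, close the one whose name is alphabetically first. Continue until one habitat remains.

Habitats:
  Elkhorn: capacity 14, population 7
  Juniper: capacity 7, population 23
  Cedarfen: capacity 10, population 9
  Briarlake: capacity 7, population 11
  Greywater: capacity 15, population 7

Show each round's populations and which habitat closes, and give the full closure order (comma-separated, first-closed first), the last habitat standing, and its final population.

Round 1: Briarlake=11 Cedarfen=9 Elkhorn=7 Greywater=7 Juniper=23 → close Juniper (overflow 16)
  23÷4 = 5 each, +1 to first 3
Round 2: Briarlake=17 Cedarfen=15 Elkhorn=13 Greywater=12 → close Briarlake (overflow 10)
  17÷3 = 5 each, +1 to first 2
Round 3: Cedarfen=21 Elkhorn=19 Greywater=17 → close Cedarfen (overflow 11)
  21÷2 = 10 each, +1 to first 1
Round 4: Elkhorn=30 Greywater=27 → close Elkhorn (overflow 16)
  30÷1 = 30 each, +1 to first 0

Closure order: Juniper, Briarlake, Cedarfen, Elkhorn
Last habitat: Greywater with 57 animals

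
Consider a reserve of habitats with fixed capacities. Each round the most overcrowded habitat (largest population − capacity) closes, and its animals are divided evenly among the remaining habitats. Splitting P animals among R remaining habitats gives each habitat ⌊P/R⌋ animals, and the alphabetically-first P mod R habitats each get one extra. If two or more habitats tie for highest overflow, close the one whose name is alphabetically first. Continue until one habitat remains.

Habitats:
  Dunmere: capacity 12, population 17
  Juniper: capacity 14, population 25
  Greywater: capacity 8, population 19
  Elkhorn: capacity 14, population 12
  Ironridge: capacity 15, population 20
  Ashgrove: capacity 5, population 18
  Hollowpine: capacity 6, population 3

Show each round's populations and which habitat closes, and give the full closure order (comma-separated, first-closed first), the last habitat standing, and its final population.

Closure order: Ashgrove, Greywater, Juniper, Dunmere, Ironridge, Elkhorn
Last habitat: Hollowpine with 114 animals

Round 1: Ashgrove=18 Dunmere=17 Elkhorn=12 Greywater=19 Hollowpine=3 Ironridge=20 Juniper=25 → close Ashgrove (overflow 13)
  18÷6 = 3 each, +1 to first 0
Round 2: Dunmere=20 Elkhorn=15 Greywater=22 Hollowpine=6 Ironridge=23 Juniper=28 → close Greywater (overflow 14)
  22÷5 = 4 each, +1 to first 2
Round 3: Dunmere=25 Elkhorn=20 Hollowpine=10 Ironridge=27 Juniper=32 → close Juniper (overflow 18)
  32÷4 = 8 each, +1 to first 0
Round 4: Dunmere=33 Elkhorn=28 Hollowpine=18 Ironridge=35 → close Dunmere (overflow 21)
  33÷3 = 11 each, +1 to first 0
Round 5: Elkhorn=39 Hollowpine=29 Ironridge=46 → close Ironridge (overflow 31)
  46÷2 = 23 each, +1 to first 0
Round 6: Elkhorn=62 Hollowpine=52 → close Elkhorn (overflow 48)
  62÷1 = 62 each, +1 to first 0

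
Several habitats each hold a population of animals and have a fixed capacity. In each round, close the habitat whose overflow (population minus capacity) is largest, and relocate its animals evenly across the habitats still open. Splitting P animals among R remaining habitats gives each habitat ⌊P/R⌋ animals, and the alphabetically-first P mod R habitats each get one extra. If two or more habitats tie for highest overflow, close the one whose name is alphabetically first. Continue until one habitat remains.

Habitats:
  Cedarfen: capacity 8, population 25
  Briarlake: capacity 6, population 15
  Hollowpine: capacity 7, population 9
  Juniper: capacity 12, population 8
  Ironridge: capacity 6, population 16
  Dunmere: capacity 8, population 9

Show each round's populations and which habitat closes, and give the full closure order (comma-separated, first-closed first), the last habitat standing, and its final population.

Closure order: Cedarfen, Ironridge, Briarlake, Hollowpine, Dunmere
Last habitat: Juniper with 82 animals

Round 1: Briarlake=15 Cedarfen=25 Dunmere=9 Hollowpine=9 Ironridge=16 Juniper=8 → close Cedarfen (overflow 17)
  25÷5 = 5 each, +1 to first 0
Round 2: Briarlake=20 Dunmere=14 Hollowpine=14 Ironridge=21 Juniper=13 → close Ironridge (overflow 15)
  21÷4 = 5 each, +1 to first 1
Round 3: Briarlake=26 Dunmere=19 Hollowpine=19 Juniper=18 → close Briarlake (overflow 20)
  26÷3 = 8 each, +1 to first 2
Round 4: Dunmere=28 Hollowpine=28 Juniper=26 → close Hollowpine (overflow 21)
  28÷2 = 14 each, +1 to first 0
Round 5: Dunmere=42 Juniper=40 → close Dunmere (overflow 34)
  42÷1 = 42 each, +1 to first 0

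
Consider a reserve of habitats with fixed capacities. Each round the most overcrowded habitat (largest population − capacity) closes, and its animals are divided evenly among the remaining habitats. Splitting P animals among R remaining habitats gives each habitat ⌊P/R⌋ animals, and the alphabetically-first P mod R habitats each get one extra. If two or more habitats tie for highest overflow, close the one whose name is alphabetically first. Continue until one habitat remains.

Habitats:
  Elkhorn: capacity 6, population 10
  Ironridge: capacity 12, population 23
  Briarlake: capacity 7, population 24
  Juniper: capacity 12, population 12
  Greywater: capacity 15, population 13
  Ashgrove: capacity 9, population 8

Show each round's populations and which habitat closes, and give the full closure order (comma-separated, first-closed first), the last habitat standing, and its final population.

Round 1: Ashgrove=8 Briarlake=24 Elkhorn=10 Greywater=13 Ironridge=23 Juniper=12 → close Briarlake (overflow 17)
  24÷5 = 4 each, +1 to first 4
Round 2: Ashgrove=13 Elkhorn=15 Greywater=18 Ironridge=28 Juniper=16 → close Ironridge (overflow 16)
  28÷4 = 7 each, +1 to first 0
Round 3: Ashgrove=20 Elkhorn=22 Greywater=25 Juniper=23 → close Elkhorn (overflow 16)
  22÷3 = 7 each, +1 to first 1
Round 4: Ashgrove=28 Greywater=32 Juniper=30 → close Ashgrove (overflow 19)
  28÷2 = 14 each, +1 to first 0
Round 5: Greywater=46 Juniper=44 → close Juniper (overflow 32)
  44÷1 = 44 each, +1 to first 0

Closure order: Briarlake, Ironridge, Elkhorn, Ashgrove, Juniper
Last habitat: Greywater with 90 animals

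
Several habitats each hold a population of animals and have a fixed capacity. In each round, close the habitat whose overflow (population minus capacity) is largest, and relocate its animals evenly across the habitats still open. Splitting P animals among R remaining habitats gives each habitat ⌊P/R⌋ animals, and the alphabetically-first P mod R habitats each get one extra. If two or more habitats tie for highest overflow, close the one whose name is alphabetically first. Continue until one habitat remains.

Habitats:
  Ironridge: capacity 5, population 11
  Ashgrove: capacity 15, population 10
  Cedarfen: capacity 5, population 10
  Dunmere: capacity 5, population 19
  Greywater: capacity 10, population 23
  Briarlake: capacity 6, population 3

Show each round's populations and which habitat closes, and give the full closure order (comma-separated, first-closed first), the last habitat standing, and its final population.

Round 1: Ashgrove=10 Briarlake=3 Cedarfen=10 Dunmere=19 Greywater=23 Ironridge=11 → close Dunmere (overflow 14)
  19÷5 = 3 each, +1 to first 4
Round 2: Ashgrove=14 Briarlake=7 Cedarfen=14 Greywater=27 Ironridge=14 → close Greywater (overflow 17)
  27÷4 = 6 each, +1 to first 3
Round 3: Ashgrove=21 Briarlake=14 Cedarfen=21 Ironridge=20 → close Cedarfen (overflow 16)
  21÷3 = 7 each, +1 to first 0
Round 4: Ashgrove=28 Briarlake=21 Ironridge=27 → close Ironridge (overflow 22)
  27÷2 = 13 each, +1 to first 1
Round 5: Ashgrove=42 Briarlake=34 → close Briarlake (overflow 28)
  34÷1 = 34 each, +1 to first 0

Closure order: Dunmere, Greywater, Cedarfen, Ironridge, Briarlake
Last habitat: Ashgrove with 76 animals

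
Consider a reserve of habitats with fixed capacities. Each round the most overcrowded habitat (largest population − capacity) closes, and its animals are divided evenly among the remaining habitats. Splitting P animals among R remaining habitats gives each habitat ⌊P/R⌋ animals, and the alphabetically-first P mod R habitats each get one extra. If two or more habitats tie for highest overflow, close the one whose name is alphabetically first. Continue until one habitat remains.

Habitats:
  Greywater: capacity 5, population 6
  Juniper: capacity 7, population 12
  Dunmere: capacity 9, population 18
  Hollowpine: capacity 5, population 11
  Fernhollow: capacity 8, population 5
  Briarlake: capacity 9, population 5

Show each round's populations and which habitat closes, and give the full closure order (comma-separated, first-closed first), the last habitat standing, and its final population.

Round 1: Briarlake=5 Dunmere=18 Fernhollow=5 Greywater=6 Hollowpine=11 Juniper=12 → close Dunmere (overflow 9)
  18÷5 = 3 each, +1 to first 3
Round 2: Briarlake=9 Fernhollow=9 Greywater=10 Hollowpine=14 Juniper=15 → close Hollowpine (overflow 9)
  14÷4 = 3 each, +1 to first 2
Round 3: Briarlake=13 Fernhollow=13 Greywater=13 Juniper=18 → close Juniper (overflow 11)
  18÷3 = 6 each, +1 to first 0
Round 4: Briarlake=19 Fernhollow=19 Greywater=19 → close Greywater (overflow 14)
  19÷2 = 9 each, +1 to first 1
Round 5: Briarlake=29 Fernhollow=28 → close Briarlake (overflow 20)
  29÷1 = 29 each, +1 to first 0

Closure order: Dunmere, Hollowpine, Juniper, Greywater, Briarlake
Last habitat: Fernhollow with 57 animals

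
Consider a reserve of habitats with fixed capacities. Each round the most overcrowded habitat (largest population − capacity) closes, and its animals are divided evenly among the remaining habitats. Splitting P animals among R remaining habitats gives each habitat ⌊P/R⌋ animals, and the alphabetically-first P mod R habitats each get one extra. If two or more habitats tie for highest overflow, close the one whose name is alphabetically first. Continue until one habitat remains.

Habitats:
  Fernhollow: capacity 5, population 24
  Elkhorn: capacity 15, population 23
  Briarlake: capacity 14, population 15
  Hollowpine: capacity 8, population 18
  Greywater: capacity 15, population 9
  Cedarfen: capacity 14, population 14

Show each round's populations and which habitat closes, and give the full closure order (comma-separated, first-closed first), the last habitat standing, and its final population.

Round 1: Briarlake=15 Cedarfen=14 Elkhorn=23 Fernhollow=24 Greywater=9 Hollowpine=18 → close Fernhollow (overflow 19)
  24÷5 = 4 each, +1 to first 4
Round 2: Briarlake=20 Cedarfen=19 Elkhorn=28 Greywater=14 Hollowpine=22 → close Hollowpine (overflow 14)
  22÷4 = 5 each, +1 to first 2
Round 3: Briarlake=26 Cedarfen=25 Elkhorn=33 Greywater=19 → close Elkhorn (overflow 18)
  33÷3 = 11 each, +1 to first 0
Round 4: Briarlake=37 Cedarfen=36 Greywater=30 → close Briarlake (overflow 23)
  37÷2 = 18 each, +1 to first 1
Round 5: Cedarfen=55 Greywater=48 → close Cedarfen (overflow 41)
  55÷1 = 55 each, +1 to first 0

Closure order: Fernhollow, Hollowpine, Elkhorn, Briarlake, Cedarfen
Last habitat: Greywater with 103 animals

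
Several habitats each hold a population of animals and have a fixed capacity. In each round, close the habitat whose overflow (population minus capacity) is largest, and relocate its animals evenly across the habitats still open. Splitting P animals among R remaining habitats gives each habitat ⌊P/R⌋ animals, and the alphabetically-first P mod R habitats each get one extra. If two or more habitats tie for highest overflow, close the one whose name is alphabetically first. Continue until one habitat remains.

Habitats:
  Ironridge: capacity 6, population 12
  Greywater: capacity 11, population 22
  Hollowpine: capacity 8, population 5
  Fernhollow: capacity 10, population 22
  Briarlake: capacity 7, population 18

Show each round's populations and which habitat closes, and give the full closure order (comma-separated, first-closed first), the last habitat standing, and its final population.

Round 1: Briarlake=18 Fernhollow=22 Greywater=22 Hollowpine=5 Ironridge=12 → close Fernhollow (overflow 12)
  22÷4 = 5 each, +1 to first 2
Round 2: Briarlake=24 Greywater=28 Hollowpine=10 Ironridge=17 → close Briarlake (overflow 17)
  24÷3 = 8 each, +1 to first 0
Round 3: Greywater=36 Hollowpine=18 Ironridge=25 → close Greywater (overflow 25)
  36÷2 = 18 each, +1 to first 0
Round 4: Hollowpine=36 Ironridge=43 → close Ironridge (overflow 37)
  43÷1 = 43 each, +1 to first 0

Closure order: Fernhollow, Briarlake, Greywater, Ironridge
Last habitat: Hollowpine with 79 animals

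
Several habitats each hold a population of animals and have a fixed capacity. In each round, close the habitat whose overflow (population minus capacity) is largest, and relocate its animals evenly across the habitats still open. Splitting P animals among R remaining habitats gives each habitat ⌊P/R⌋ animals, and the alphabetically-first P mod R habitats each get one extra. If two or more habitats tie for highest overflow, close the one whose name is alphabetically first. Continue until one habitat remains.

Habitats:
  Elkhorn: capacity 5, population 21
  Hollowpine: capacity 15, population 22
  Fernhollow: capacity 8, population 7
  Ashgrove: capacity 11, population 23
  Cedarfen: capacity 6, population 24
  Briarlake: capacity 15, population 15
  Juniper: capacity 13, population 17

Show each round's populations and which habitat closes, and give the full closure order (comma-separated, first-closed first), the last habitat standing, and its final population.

Closure order: Cedarfen, Elkhorn, Ashgrove, Hollowpine, Juniper, Briarlake
Last habitat: Fernhollow with 129 animals

Round 1: Ashgrove=23 Briarlake=15 Cedarfen=24 Elkhorn=21 Fernhollow=7 Hollowpine=22 Juniper=17 → close Cedarfen (overflow 18)
  24÷6 = 4 each, +1 to first 0
Round 2: Ashgrove=27 Briarlake=19 Elkhorn=25 Fernhollow=11 Hollowpine=26 Juniper=21 → close Elkhorn (overflow 20)
  25÷5 = 5 each, +1 to first 0
Round 3: Ashgrove=32 Briarlake=24 Fernhollow=16 Hollowpine=31 Juniper=26 → close Ashgrove (overflow 21)
  32÷4 = 8 each, +1 to first 0
Round 4: Briarlake=32 Fernhollow=24 Hollowpine=39 Juniper=34 → close Hollowpine (overflow 24)
  39÷3 = 13 each, +1 to first 0
Round 5: Briarlake=45 Fernhollow=37 Juniper=47 → close Juniper (overflow 34)
  47÷2 = 23 each, +1 to first 1
Round 6: Briarlake=69 Fernhollow=60 → close Briarlake (overflow 54)
  69÷1 = 69 each, +1 to first 0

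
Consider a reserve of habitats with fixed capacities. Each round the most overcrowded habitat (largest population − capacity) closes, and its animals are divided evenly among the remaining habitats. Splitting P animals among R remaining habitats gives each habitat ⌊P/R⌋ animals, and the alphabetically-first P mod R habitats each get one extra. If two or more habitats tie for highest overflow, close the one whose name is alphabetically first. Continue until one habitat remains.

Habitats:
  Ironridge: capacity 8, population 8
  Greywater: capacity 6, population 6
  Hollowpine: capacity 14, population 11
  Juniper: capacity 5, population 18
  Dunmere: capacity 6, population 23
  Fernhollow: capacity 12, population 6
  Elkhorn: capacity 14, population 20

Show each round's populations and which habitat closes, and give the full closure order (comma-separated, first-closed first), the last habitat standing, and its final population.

Closure order: Dunmere, Juniper, Elkhorn, Greywater, Ironridge, Hollowpine
Last habitat: Fernhollow with 92 animals

Round 1: Dunmere=23 Elkhorn=20 Fernhollow=6 Greywater=6 Hollowpine=11 Ironridge=8 Juniper=18 → close Dunmere (overflow 17)
  23÷6 = 3 each, +1 to first 5
Round 2: Elkhorn=24 Fernhollow=10 Greywater=10 Hollowpine=15 Ironridge=12 Juniper=21 → close Juniper (overflow 16)
  21÷5 = 4 each, +1 to first 1
Round 3: Elkhorn=29 Fernhollow=14 Greywater=14 Hollowpine=19 Ironridge=16 → close Elkhorn (overflow 15)
  29÷4 = 7 each, +1 to first 1
Round 4: Fernhollow=22 Greywater=21 Hollowpine=26 Ironridge=23 → close Greywater (overflow 15)
  21÷3 = 7 each, +1 to first 0
Round 5: Fernhollow=29 Hollowpine=33 Ironridge=30 → close Ironridge (overflow 22)
  30÷2 = 15 each, +1 to first 0
Round 6: Fernhollow=44 Hollowpine=48 → close Hollowpine (overflow 34)
  48÷1 = 48 each, +1 to first 0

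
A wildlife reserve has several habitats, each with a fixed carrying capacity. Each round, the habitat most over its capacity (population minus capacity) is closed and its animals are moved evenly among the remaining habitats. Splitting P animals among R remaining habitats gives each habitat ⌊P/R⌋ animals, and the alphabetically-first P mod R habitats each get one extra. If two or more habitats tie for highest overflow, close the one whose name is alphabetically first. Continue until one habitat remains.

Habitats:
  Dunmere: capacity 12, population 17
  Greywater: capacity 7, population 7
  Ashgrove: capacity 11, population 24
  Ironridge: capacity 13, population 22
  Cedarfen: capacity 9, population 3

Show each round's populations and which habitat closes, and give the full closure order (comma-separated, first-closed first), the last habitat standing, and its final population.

Closure order: Ashgrove, Ironridge, Dunmere, Greywater
Last habitat: Cedarfen with 73 animals

Round 1: Ashgrove=24 Cedarfen=3 Dunmere=17 Greywater=7 Ironridge=22 → close Ashgrove (overflow 13)
  24÷4 = 6 each, +1 to first 0
Round 2: Cedarfen=9 Dunmere=23 Greywater=13 Ironridge=28 → close Ironridge (overflow 15)
  28÷3 = 9 each, +1 to first 1
Round 3: Cedarfen=19 Dunmere=32 Greywater=22 → close Dunmere (overflow 20)
  32÷2 = 16 each, +1 to first 0
Round 4: Cedarfen=35 Greywater=38 → close Greywater (overflow 31)
  38÷1 = 38 each, +1 to first 0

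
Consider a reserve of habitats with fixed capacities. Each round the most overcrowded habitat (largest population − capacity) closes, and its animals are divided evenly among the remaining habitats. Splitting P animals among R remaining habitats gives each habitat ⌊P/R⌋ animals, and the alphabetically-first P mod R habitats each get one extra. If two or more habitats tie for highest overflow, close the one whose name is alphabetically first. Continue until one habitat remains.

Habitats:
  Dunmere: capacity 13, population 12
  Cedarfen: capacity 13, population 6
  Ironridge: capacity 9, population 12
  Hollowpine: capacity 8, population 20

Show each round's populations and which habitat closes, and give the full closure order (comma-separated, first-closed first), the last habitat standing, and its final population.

Closure order: Hollowpine, Ironridge, Dunmere
Last habitat: Cedarfen with 50 animals

Round 1: Cedarfen=6 Dunmere=12 Hollowpine=20 Ironridge=12 → close Hollowpine (overflow 12)
  20÷3 = 6 each, +1 to first 2
Round 2: Cedarfen=13 Dunmere=19 Ironridge=18 → close Ironridge (overflow 9)
  18÷2 = 9 each, +1 to first 0
Round 3: Cedarfen=22 Dunmere=28 → close Dunmere (overflow 15)
  28÷1 = 28 each, +1 to first 0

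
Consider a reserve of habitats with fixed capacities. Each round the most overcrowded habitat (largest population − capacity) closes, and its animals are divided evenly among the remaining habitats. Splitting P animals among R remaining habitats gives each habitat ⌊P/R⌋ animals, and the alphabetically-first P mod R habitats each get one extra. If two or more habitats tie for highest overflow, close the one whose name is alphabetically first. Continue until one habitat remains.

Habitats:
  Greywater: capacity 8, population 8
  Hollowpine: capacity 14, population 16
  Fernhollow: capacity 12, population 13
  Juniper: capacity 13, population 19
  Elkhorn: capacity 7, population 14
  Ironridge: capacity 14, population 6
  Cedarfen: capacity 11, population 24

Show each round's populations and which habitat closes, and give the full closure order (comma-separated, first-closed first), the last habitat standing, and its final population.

Round 1: Cedarfen=24 Elkhorn=14 Fernhollow=13 Greywater=8 Hollowpine=16 Ironridge=6 Juniper=19 → close Cedarfen (overflow 13)
  24÷6 = 4 each, +1 to first 0
Round 2: Elkhorn=18 Fernhollow=17 Greywater=12 Hollowpine=20 Ironridge=10 Juniper=23 → close Elkhorn (overflow 11)
  18÷5 = 3 each, +1 to first 3
Round 3: Fernhollow=21 Greywater=16 Hollowpine=24 Ironridge=13 Juniper=26 → close Juniper (overflow 13)
  26÷4 = 6 each, +1 to first 2
Round 4: Fernhollow=28 Greywater=23 Hollowpine=30 Ironridge=19 → close Fernhollow (overflow 16)
  28÷3 = 9 each, +1 to first 1
Round 5: Greywater=33 Hollowpine=39 Ironridge=28 → close Greywater (overflow 25)
  33÷2 = 16 each, +1 to first 1
Round 6: Hollowpine=56 Ironridge=44 → close Hollowpine (overflow 42)
  56÷1 = 56 each, +1 to first 0

Closure order: Cedarfen, Elkhorn, Juniper, Fernhollow, Greywater, Hollowpine
Last habitat: Ironridge with 100 animals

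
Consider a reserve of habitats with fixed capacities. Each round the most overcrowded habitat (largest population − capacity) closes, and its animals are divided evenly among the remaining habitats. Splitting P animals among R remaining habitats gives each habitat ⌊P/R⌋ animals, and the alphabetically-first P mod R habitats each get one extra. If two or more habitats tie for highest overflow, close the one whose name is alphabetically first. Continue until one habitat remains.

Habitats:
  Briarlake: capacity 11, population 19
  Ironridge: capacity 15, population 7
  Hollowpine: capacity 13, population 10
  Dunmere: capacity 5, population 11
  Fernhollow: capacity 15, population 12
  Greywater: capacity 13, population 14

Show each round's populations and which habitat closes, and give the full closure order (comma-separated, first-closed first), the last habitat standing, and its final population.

Round 1: Briarlake=19 Dunmere=11 Fernhollow=12 Greywater=14 Hollowpine=10 Ironridge=7 → close Briarlake (overflow 8)
  19÷5 = 3 each, +1 to first 4
Round 2: Dunmere=15 Fernhollow=16 Greywater=18 Hollowpine=14 Ironridge=10 → close Dunmere (overflow 10)
  15÷4 = 3 each, +1 to first 3
Round 3: Fernhollow=20 Greywater=22 Hollowpine=18 Ironridge=13 → close Greywater (overflow 9)
  22÷3 = 7 each, +1 to first 1
Round 4: Fernhollow=28 Hollowpine=25 Ironridge=20 → close Fernhollow (overflow 13)
  28÷2 = 14 each, +1 to first 0
Round 5: Hollowpine=39 Ironridge=34 → close Hollowpine (overflow 26)
  39÷1 = 39 each, +1 to first 0

Closure order: Briarlake, Dunmere, Greywater, Fernhollow, Hollowpine
Last habitat: Ironridge with 73 animals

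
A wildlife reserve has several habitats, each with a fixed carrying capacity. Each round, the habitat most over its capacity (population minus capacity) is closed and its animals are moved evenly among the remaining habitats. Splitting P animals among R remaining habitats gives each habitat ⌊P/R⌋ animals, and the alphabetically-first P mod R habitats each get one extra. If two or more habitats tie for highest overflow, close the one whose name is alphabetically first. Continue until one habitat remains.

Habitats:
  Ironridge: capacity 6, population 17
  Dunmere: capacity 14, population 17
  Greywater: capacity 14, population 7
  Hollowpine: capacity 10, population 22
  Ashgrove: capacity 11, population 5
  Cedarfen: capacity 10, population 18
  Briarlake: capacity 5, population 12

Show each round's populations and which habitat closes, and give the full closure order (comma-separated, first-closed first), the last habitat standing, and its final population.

Round 1: Ashgrove=5 Briarlake=12 Cedarfen=18 Dunmere=17 Greywater=7 Hollowpine=22 Ironridge=17 → close Hollowpine (overflow 12)
  22÷6 = 3 each, +1 to first 4
Round 2: Ashgrove=9 Briarlake=16 Cedarfen=22 Dunmere=21 Greywater=10 Ironridge=20 → close Ironridge (overflow 14)
  20÷5 = 4 each, +1 to first 0
Round 3: Ashgrove=13 Briarlake=20 Cedarfen=26 Dunmere=25 Greywater=14 → close Cedarfen (overflow 16)
  26÷4 = 6 each, +1 to first 2
Round 4: Ashgrove=20 Briarlake=27 Dunmere=31 Greywater=20 → close Briarlake (overflow 22)
  27÷3 = 9 each, +1 to first 0
Round 5: Ashgrove=29 Dunmere=40 Greywater=29 → close Dunmere (overflow 26)
  40÷2 = 20 each, +1 to first 0
Round 6: Ashgrove=49 Greywater=49 → close Ashgrove (overflow 38)
  49÷1 = 49 each, +1 to first 0

Closure order: Hollowpine, Ironridge, Cedarfen, Briarlake, Dunmere, Ashgrove
Last habitat: Greywater with 98 animals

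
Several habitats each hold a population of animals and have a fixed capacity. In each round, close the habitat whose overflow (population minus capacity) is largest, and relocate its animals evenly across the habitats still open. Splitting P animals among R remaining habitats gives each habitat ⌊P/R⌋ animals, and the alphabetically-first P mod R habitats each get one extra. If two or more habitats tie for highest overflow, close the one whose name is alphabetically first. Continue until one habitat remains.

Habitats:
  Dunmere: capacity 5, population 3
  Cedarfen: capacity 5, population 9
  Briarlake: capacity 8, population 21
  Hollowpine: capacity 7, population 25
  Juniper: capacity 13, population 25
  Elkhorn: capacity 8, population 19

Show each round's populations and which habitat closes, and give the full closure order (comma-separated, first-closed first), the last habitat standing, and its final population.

Round 1: Briarlake=21 Cedarfen=9 Dunmere=3 Elkhorn=19 Hollowpine=25 Juniper=25 → close Hollowpine (overflow 18)
  25÷5 = 5 each, +1 to first 0
Round 2: Briarlake=26 Cedarfen=14 Dunmere=8 Elkhorn=24 Juniper=30 → close Briarlake (overflow 18)
  26÷4 = 6 each, +1 to first 2
Round 3: Cedarfen=21 Dunmere=15 Elkhorn=30 Juniper=36 → close Juniper (overflow 23)
  36÷3 = 12 each, +1 to first 0
Round 4: Cedarfen=33 Dunmere=27 Elkhorn=42 → close Elkhorn (overflow 34)
  42÷2 = 21 each, +1 to first 0
Round 5: Cedarfen=54 Dunmere=48 → close Cedarfen (overflow 49)
  54÷1 = 54 each, +1 to first 0

Closure order: Hollowpine, Briarlake, Juniper, Elkhorn, Cedarfen
Last habitat: Dunmere with 102 animals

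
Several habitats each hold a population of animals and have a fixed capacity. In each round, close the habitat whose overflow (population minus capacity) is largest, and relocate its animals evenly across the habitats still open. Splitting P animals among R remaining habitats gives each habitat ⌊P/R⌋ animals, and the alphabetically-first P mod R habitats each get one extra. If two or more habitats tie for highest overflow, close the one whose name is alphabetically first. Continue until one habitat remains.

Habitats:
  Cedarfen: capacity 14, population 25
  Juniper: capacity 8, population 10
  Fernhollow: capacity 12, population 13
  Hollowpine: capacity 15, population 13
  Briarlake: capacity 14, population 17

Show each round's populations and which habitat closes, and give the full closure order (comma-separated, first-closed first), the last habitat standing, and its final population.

Closure order: Cedarfen, Briarlake, Juniper, Fernhollow
Last habitat: Hollowpine with 78 animals

Round 1: Briarlake=17 Cedarfen=25 Fernhollow=13 Hollowpine=13 Juniper=10 → close Cedarfen (overflow 11)
  25÷4 = 6 each, +1 to first 1
Round 2: Briarlake=24 Fernhollow=19 Hollowpine=19 Juniper=16 → close Briarlake (overflow 10)
  24÷3 = 8 each, +1 to first 0
Round 3: Fernhollow=27 Hollowpine=27 Juniper=24 → close Juniper (overflow 16)
  24÷2 = 12 each, +1 to first 0
Round 4: Fernhollow=39 Hollowpine=39 → close Fernhollow (overflow 27)
  39÷1 = 39 each, +1 to first 0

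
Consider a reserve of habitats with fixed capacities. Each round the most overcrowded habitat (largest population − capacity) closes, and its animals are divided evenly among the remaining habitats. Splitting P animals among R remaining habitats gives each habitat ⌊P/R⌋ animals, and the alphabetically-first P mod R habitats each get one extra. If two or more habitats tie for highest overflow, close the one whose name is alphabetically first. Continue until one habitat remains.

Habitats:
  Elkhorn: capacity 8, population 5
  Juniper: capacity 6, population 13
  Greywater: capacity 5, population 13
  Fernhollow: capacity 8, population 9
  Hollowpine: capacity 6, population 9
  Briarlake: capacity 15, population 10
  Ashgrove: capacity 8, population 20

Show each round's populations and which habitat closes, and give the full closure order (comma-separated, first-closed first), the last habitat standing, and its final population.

Closure order: Ashgrove, Greywater, Juniper, Hollowpine, Fernhollow, Briarlake
Last habitat: Elkhorn with 79 animals

Round 1: Ashgrove=20 Briarlake=10 Elkhorn=5 Fernhollow=9 Greywater=13 Hollowpine=9 Juniper=13 → close Ashgrove (overflow 12)
  20÷6 = 3 each, +1 to first 2
Round 2: Briarlake=14 Elkhorn=9 Fernhollow=12 Greywater=16 Hollowpine=12 Juniper=16 → close Greywater (overflow 11)
  16÷5 = 3 each, +1 to first 1
Round 3: Briarlake=18 Elkhorn=12 Fernhollow=15 Hollowpine=15 Juniper=19 → close Juniper (overflow 13)
  19÷4 = 4 each, +1 to first 3
Round 4: Briarlake=23 Elkhorn=17 Fernhollow=20 Hollowpine=19 → close Hollowpine (overflow 13)
  19÷3 = 6 each, +1 to first 1
Round 5: Briarlake=30 Elkhorn=23 Fernhollow=26 → close Fernhollow (overflow 18)
  26÷2 = 13 each, +1 to first 0
Round 6: Briarlake=43 Elkhorn=36 → close Briarlake (overflow 28)
  43÷1 = 43 each, +1 to first 0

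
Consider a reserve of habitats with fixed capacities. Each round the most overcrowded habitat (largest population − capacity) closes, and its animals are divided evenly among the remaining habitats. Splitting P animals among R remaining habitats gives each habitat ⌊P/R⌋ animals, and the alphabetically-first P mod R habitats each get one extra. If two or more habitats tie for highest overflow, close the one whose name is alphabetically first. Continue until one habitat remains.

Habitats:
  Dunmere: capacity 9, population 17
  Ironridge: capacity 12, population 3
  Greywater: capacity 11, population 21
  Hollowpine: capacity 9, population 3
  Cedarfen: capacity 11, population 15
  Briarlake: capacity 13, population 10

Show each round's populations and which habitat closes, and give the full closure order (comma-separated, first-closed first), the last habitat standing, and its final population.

Closure order: Greywater, Dunmere, Cedarfen, Briarlake, Hollowpine
Last habitat: Ironridge with 69 animals

Round 1: Briarlake=10 Cedarfen=15 Dunmere=17 Greywater=21 Hollowpine=3 Ironridge=3 → close Greywater (overflow 10)
  21÷5 = 4 each, +1 to first 1
Round 2: Briarlake=15 Cedarfen=19 Dunmere=21 Hollowpine=7 Ironridge=7 → close Dunmere (overflow 12)
  21÷4 = 5 each, +1 to first 1
Round 3: Briarlake=21 Cedarfen=24 Hollowpine=12 Ironridge=12 → close Cedarfen (overflow 13)
  24÷3 = 8 each, +1 to first 0
Round 4: Briarlake=29 Hollowpine=20 Ironridge=20 → close Briarlake (overflow 16)
  29÷2 = 14 each, +1 to first 1
Round 5: Hollowpine=35 Ironridge=34 → close Hollowpine (overflow 26)
  35÷1 = 35 each, +1 to first 0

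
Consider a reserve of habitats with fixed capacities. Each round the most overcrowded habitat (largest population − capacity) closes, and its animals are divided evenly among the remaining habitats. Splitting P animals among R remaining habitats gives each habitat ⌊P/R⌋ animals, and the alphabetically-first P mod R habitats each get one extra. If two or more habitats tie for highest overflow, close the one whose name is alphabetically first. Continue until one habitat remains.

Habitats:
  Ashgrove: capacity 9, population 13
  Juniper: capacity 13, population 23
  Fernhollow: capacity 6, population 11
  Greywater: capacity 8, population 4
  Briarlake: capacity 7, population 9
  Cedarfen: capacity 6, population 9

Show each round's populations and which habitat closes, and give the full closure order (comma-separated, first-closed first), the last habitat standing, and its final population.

Closure order: Juniper, Ashgrove, Cedarfen, Briarlake, Fernhollow
Last habitat: Greywater with 69 animals

Round 1: Ashgrove=13 Briarlake=9 Cedarfen=9 Fernhollow=11 Greywater=4 Juniper=23 → close Juniper (overflow 10)
  23÷5 = 4 each, +1 to first 3
Round 2: Ashgrove=18 Briarlake=14 Cedarfen=14 Fernhollow=15 Greywater=8 → close Ashgrove (overflow 9)
  18÷4 = 4 each, +1 to first 2
Round 3: Briarlake=19 Cedarfen=19 Fernhollow=19 Greywater=12 → close Cedarfen (overflow 13)
  19÷3 = 6 each, +1 to first 1
Round 4: Briarlake=26 Fernhollow=25 Greywater=18 → close Briarlake (overflow 19)
  26÷2 = 13 each, +1 to first 0
Round 5: Fernhollow=38 Greywater=31 → close Fernhollow (overflow 32)
  38÷1 = 38 each, +1 to first 0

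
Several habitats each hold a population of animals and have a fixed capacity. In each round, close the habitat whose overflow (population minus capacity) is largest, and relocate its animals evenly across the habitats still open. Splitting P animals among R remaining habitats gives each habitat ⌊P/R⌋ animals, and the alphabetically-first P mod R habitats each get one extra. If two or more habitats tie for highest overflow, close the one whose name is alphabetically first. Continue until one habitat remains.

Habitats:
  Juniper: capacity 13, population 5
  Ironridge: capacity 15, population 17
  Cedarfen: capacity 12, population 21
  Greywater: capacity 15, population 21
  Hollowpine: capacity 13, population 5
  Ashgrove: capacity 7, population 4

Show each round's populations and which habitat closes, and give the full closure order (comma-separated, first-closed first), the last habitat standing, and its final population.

Round 1: Ashgrove=4 Cedarfen=21 Greywater=21 Hollowpine=5 Ironridge=17 Juniper=5 → close Cedarfen (overflow 9)
  21÷5 = 4 each, +1 to first 1
Round 2: Ashgrove=9 Greywater=25 Hollowpine=9 Ironridge=21 Juniper=9 → close Greywater (overflow 10)
  25÷4 = 6 each, +1 to first 1
Round 3: Ashgrove=16 Hollowpine=15 Ironridge=27 Juniper=15 → close Ironridge (overflow 12)
  27÷3 = 9 each, +1 to first 0
Round 4: Ashgrove=25 Hollowpine=24 Juniper=24 → close Ashgrove (overflow 18)
  25÷2 = 12 each, +1 to first 1
Round 5: Hollowpine=37 Juniper=36 → close Hollowpine (overflow 24)
  37÷1 = 37 each, +1 to first 0

Closure order: Cedarfen, Greywater, Ironridge, Ashgrove, Hollowpine
Last habitat: Juniper with 73 animals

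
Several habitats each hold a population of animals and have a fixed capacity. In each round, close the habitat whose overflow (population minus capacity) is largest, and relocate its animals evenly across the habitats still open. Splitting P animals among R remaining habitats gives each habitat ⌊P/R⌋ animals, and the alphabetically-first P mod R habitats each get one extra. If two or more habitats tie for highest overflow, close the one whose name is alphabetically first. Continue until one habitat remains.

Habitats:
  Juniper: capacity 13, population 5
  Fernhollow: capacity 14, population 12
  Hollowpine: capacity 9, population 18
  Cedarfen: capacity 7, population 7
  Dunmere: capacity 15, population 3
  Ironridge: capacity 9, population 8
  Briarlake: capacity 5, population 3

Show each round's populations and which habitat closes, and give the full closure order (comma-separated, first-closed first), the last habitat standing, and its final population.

Round 1: Briarlake=3 Cedarfen=7 Dunmere=3 Fernhollow=12 Hollowpine=18 Ironridge=8 Juniper=5 → close Hollowpine (overflow 9)
  18÷6 = 3 each, +1 to first 0
Round 2: Briarlake=6 Cedarfen=10 Dunmere=6 Fernhollow=15 Ironridge=11 Juniper=8 → close Cedarfen (overflow 3)
  10÷5 = 2 each, +1 to first 0
Round 3: Briarlake=8 Dunmere=8 Fernhollow=17 Ironridge=13 Juniper=10 → close Ironridge (overflow 4)
  13÷4 = 3 each, +1 to first 1
Round 4: Briarlake=12 Dunmere=11 Fernhollow=20 Juniper=13 → close Briarlake (overflow 7)
  12÷3 = 4 each, +1 to first 0
Round 5: Dunmere=15 Fernhollow=24 Juniper=17 → close Fernhollow (overflow 10)
  24÷2 = 12 each, +1 to first 0
Round 6: Dunmere=27 Juniper=29 → close Juniper (overflow 16)
  29÷1 = 29 each, +1 to first 0

Closure order: Hollowpine, Cedarfen, Ironridge, Briarlake, Fernhollow, Juniper
Last habitat: Dunmere with 56 animals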